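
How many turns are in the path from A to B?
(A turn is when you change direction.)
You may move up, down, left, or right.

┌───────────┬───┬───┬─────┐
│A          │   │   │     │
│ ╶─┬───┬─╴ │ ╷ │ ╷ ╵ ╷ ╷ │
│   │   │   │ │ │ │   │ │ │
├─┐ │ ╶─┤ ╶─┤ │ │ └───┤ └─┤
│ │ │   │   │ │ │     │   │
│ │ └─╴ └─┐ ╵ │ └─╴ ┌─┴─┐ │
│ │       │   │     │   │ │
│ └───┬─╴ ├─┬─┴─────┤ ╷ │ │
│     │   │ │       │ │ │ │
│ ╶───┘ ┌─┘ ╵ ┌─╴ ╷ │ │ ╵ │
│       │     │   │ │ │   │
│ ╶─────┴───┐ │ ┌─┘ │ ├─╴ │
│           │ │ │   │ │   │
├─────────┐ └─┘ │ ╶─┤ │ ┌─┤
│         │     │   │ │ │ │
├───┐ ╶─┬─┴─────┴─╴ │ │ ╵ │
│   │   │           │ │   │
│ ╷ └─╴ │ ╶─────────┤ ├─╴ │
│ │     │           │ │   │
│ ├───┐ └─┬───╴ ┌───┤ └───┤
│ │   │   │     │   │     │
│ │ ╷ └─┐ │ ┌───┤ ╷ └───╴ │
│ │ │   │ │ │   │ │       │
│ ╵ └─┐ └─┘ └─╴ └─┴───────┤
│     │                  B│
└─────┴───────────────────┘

Directions: down, right, down, down, right, right, right, down, left, down, left, left, left, down, right, right, right, right, right, down, right, right, up, up, right, up, right, down, down, left, down, right, down, left, left, left, left, left, down, right, right, right, down, left, left, down, down, right, right, right, right, right, right, right
Number of turns: 27

Solution:

┌───────────┬───┬───┬─────┐
│A          │   │   │     │
│ ╶─┬───┬─╴ │ ╷ │ ╷ ╵ ╷ ╷ │
│↳ ↓│   │   │ │ │ │   │ │ │
├─┐ │ ╶─┤ ╶─┤ │ │ └───┤ └─┤
│ │↓│   │   │ │ │     │   │
│ │ └─╴ └─┐ ╵ │ └─╴ ┌─┴─┐ │
│ │↳ → → ↓│   │     │   │ │
│ └───┬─╴ ├─┬─┴─────┤ ╷ │ │
│     │↓ ↲│ │    ↱ ↓│ │ │ │
│ ╶───┘ ┌─┘ ╵ ┌─╴ ╷ │ │ ╵ │
│↓ ← ← ↲│     │↱ ↑│↓│ │   │
│ ╶─────┴───┐ │ ┌─┘ │ ├─╴ │
│↳ → → → → ↓│ │↑│↓ ↲│ │   │
├─────────┐ └─┘ │ ╶─┤ │ ┌─┤
│         │↳ → ↑│↳ ↓│ │ │ │
├───┐ ╶─┬─┴─────┴─╴ │ │ ╵ │
│   │   │↓ ← ← ← ← ↲│ │   │
│ ╷ └─╴ │ ╶─────────┤ ├─╴ │
│ │     │↳ → → ↓    │ │   │
│ ├───┐ └─┬───╴ ┌───┤ └───┤
│ │   │   │↓ ← ↲│   │     │
│ │ ╷ └─┐ │ ┌───┤ ╷ └───╴ │
│ │ │   │ │↓│   │ │       │
│ ╵ └─┐ └─┘ └─╴ └─┴───────┤
│     │    ↳ → → → → → → B│
└─────┴───────────────────┘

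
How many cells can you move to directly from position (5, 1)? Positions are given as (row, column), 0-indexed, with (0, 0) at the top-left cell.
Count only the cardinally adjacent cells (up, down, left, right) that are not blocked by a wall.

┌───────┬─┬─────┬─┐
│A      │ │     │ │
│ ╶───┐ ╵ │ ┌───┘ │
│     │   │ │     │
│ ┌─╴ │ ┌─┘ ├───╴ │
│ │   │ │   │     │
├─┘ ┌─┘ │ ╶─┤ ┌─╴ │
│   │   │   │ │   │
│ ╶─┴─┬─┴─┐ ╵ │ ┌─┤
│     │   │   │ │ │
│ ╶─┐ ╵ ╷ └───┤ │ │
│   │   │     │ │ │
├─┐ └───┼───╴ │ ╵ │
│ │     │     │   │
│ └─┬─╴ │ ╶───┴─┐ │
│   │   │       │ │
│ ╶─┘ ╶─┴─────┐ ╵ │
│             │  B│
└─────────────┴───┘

Checking passable neighbors of (5, 1):
Neighbors: (6, 1), (5, 0)
Count: 2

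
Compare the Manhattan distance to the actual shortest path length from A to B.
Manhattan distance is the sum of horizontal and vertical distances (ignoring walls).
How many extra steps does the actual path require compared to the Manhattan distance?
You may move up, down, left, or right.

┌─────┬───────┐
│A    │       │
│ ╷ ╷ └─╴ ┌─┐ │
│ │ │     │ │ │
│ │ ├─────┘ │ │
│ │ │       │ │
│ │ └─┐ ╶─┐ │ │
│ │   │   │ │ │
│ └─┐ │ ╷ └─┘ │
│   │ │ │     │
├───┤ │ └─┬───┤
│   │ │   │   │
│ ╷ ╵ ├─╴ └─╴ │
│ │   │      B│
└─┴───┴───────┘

Manhattan distance: |6 - 0| + |6 - 0| = 12
Actual path length: 22
Extra steps: 22 - 12 = 10

Solution:

┌─────┬───────┐
│A → ↓│  ↱ → ↓│
│ ╷ ╷ └─╴ ┌─┐ │
│ │ │↳ → ↑│ │↓│
│ │ ├─────┘ │ │
│ │ │       │↓│
│ │ └─┐ ╶─┐ │ │
│ │   │↓ ↰│ │↓│
│ └─┐ │ ╷ └─┘ │
│   │ │↓│↑ ← ↲│
├───┤ │ └─┬───┤
│   │ │↳ ↓│   │
│ ╷ ╵ ├─╴ └─╴ │
│ │   │  ↳ → B│
└─┴───┴───────┘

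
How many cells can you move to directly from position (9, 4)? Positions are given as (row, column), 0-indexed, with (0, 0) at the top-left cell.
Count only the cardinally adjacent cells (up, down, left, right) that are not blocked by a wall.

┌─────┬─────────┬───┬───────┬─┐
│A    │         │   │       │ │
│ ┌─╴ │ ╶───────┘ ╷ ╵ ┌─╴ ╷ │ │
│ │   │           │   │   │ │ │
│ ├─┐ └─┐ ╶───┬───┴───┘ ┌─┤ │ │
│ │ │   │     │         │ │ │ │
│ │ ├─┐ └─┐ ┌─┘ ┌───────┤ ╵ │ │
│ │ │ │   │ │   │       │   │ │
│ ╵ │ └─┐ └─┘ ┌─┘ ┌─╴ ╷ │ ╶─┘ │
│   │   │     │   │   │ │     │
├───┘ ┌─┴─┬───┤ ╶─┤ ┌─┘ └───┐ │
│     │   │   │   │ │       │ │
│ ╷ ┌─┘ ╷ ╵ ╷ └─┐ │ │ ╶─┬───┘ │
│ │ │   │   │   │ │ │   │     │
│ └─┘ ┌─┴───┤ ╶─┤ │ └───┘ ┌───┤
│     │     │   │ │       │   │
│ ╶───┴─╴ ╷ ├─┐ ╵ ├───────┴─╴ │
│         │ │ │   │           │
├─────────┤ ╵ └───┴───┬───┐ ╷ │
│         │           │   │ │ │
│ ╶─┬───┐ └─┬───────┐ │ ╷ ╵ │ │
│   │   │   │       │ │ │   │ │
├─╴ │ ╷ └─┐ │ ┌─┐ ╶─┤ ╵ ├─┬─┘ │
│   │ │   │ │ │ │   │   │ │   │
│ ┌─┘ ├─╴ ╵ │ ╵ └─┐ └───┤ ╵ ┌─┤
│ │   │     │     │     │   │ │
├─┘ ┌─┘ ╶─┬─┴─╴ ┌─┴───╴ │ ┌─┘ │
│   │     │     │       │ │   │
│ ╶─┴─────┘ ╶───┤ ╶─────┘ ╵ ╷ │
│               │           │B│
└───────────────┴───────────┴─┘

Checking passable neighbors of (9, 4):
Neighbors: (10, 4), (9, 3)
Count: 2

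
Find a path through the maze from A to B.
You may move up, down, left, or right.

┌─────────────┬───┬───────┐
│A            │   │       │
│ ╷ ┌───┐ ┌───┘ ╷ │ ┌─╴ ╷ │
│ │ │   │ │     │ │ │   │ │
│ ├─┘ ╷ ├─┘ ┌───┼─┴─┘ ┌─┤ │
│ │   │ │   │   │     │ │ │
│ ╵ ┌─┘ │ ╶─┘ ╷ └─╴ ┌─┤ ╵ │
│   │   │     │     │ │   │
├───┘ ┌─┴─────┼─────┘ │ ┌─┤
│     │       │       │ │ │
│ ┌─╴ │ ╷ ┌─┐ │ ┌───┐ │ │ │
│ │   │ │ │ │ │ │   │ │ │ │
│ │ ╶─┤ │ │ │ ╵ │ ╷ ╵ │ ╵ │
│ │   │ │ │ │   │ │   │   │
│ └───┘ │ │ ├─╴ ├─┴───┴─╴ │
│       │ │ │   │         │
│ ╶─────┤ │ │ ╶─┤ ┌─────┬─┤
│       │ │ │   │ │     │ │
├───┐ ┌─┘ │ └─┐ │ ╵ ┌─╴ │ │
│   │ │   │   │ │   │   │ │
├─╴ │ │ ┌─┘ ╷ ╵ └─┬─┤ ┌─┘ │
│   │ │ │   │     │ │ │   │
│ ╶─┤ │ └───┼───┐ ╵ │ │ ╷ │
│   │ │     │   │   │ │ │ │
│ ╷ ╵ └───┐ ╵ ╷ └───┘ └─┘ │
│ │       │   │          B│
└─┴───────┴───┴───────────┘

Finding the shortest path through the maze:
Path length: 44 steps
Directions: down → down → down → right → up → right → up → right → down → down → left → down → left → left → down → down → down → right → right → right → up → up → up → right → down → down → down → down → down → left → down → down → right → right → down → right → up → right → down → right → right → right → right → right

Solution:

┌─────────────┬───┬───────┐
│A            │   │       │
│ ╷ ┌───┐ ┌───┘ ╷ │ ┌─╴ ╷ │
│↓│ │↱ ↓│ │     │ │ │   │ │
│ ├─┘ ╷ ├─┘ ┌───┼─┴─┘ ┌─┤ │
│↓│↱ ↑│↓│   │   │     │ │ │
│ ╵ ┌─┘ │ ╶─┘ ╷ └─╴ ┌─┤ ╵ │
│↳ ↑│↓ ↲│     │     │ │   │
├───┘ ┌─┴─────┼─────┘ │ ┌─┤
│↓ ← ↲│↱ ↓    │       │ │ │
│ ┌─╴ │ ╷ ┌─┐ │ ┌───┐ │ │ │
│↓│   │↑│↓│ │ │ │   │ │ │ │
│ │ ╶─┤ │ │ │ ╵ │ ╷ ╵ │ ╵ │
│↓│   │↑│↓│ │   │ │   │   │
│ └───┘ │ │ ├─╴ ├─┴───┴─╴ │
│↳ → → ↑│↓│ │   │         │
│ ╶─────┤ │ │ ╶─┤ ┌─────┬─┤
│       │↓│ │   │ │     │ │
├───┐ ┌─┘ │ └─┐ │ ╵ ┌─╴ │ │
│   │ │↓ ↲│   │ │   │   │ │
├─╴ │ │ ┌─┘ ╷ ╵ └─┬─┤ ┌─┘ │
│   │ │↓│   │     │ │ │   │
│ ╶─┤ │ └───┼───┐ ╵ │ │ ╷ │
│   │ │↳ → ↓│↱ ↓│   │ │ │ │
│ ╷ ╵ └───┐ ╵ ╷ └───┘ └─┘ │
│ │       │↳ ↑│↳ → → → → B│
└─┴───────┴───┴───────────┘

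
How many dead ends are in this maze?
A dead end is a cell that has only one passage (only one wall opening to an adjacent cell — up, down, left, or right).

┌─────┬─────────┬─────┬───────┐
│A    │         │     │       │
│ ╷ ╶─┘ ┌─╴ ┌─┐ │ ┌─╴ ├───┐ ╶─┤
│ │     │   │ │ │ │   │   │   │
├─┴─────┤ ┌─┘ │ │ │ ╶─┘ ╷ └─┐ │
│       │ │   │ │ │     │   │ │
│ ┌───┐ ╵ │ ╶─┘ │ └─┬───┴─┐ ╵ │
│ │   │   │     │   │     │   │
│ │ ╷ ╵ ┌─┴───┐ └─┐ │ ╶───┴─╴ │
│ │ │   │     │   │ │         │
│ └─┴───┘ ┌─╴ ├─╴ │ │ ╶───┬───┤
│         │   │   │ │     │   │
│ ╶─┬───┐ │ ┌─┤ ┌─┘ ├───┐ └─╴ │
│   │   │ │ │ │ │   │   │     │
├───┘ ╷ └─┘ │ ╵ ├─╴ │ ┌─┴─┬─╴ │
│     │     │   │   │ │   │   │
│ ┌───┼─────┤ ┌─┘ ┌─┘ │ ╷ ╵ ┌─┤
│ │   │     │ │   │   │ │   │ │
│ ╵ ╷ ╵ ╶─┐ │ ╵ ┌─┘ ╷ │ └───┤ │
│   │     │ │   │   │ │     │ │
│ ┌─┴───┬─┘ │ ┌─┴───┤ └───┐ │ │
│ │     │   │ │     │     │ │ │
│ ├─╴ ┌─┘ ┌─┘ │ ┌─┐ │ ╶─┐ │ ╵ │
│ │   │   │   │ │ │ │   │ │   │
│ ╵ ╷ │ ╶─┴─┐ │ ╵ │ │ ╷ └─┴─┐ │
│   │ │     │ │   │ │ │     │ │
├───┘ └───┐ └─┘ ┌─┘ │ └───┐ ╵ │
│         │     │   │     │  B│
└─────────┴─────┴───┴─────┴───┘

Checking each cell for number of passages:

Dead ends found at positions:
  (0, 2)
  (0, 11)
  (0, 14)
  (1, 0)
  (1, 6)
  (3, 12)
  (4, 1)
  (5, 13)
  (6, 1)
  (6, 4)
  (6, 6)
  (6, 8)
  (6, 11)
  (8, 14)
  (9, 4)
  (9, 8)
  (10, 1)
  (10, 3)
  (11, 5)
  (11, 8)
  (11, 12)
  (12, 6)
  (13, 0)
  (13, 4)
  (13, 8)
  (13, 12)
Total dead ends: 26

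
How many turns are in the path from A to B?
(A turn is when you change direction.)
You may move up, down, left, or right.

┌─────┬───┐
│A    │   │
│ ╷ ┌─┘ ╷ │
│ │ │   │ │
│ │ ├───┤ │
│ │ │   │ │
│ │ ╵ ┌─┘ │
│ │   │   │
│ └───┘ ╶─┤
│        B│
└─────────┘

Directions: down, down, down, down, right, right, right, right
Number of turns: 1

Solution:

┌─────┬───┐
│A    │   │
│ ╷ ┌─┘ ╷ │
│↓│ │   │ │
│ │ ├───┤ │
│↓│ │   │ │
│ │ ╵ ┌─┘ │
│↓│   │   │
│ └───┘ ╶─┤
│↳ → → → B│
└─────────┘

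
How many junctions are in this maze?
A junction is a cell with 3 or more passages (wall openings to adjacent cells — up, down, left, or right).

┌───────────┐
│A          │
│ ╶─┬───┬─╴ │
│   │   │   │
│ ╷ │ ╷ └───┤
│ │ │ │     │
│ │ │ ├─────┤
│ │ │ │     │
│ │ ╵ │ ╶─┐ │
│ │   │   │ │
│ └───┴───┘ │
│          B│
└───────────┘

Checking each cell for number of passages:

Junctions found (3+ passages):
  (1, 0): 3 passages
Total junctions: 1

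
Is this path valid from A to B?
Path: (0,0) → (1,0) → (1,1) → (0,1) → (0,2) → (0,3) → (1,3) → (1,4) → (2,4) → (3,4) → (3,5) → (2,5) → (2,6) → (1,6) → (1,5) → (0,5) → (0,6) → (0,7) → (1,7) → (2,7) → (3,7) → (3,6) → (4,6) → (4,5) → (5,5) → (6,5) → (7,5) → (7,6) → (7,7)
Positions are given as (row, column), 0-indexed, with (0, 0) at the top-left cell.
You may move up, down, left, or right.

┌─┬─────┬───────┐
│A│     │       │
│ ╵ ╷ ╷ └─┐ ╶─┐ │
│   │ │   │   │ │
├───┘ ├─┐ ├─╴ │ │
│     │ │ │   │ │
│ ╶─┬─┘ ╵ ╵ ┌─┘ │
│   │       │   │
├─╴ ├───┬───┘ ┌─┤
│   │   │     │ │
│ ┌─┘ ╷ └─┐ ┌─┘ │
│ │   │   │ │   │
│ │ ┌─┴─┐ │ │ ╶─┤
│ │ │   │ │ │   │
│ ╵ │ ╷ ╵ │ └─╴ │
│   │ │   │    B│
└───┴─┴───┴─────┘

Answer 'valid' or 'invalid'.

Checking path validity:
Result: All consecutive moves are passable.

valid

Correct solution:

┌─┬─────┬───────┐
│A│↱ → ↓│  ↱ → ↓│
│ ╵ ╷ ╷ └─┐ ╶─┐ │
│↳ ↑│ │↳ ↓│↑ ↰│↓│
├───┘ ├─┐ ├─╴ │ │
│     │ │↓│↱ ↑│↓│
│ ╶─┬─┘ ╵ ╵ ┌─┘ │
│   │    ↳ ↑│↓ ↲│
├─╴ ├───┬───┘ ┌─┤
│   │   │  ↓ ↲│ │
│ ┌─┘ ╷ └─┐ ┌─┘ │
│ │   │   │↓│   │
│ │ ┌─┴─┐ │ │ ╶─┤
│ │ │   │ │↓│   │
│ ╵ │ ╷ ╵ │ └─╴ │
│   │ │   │↳ → B│
└───┴─┴───┴─────┘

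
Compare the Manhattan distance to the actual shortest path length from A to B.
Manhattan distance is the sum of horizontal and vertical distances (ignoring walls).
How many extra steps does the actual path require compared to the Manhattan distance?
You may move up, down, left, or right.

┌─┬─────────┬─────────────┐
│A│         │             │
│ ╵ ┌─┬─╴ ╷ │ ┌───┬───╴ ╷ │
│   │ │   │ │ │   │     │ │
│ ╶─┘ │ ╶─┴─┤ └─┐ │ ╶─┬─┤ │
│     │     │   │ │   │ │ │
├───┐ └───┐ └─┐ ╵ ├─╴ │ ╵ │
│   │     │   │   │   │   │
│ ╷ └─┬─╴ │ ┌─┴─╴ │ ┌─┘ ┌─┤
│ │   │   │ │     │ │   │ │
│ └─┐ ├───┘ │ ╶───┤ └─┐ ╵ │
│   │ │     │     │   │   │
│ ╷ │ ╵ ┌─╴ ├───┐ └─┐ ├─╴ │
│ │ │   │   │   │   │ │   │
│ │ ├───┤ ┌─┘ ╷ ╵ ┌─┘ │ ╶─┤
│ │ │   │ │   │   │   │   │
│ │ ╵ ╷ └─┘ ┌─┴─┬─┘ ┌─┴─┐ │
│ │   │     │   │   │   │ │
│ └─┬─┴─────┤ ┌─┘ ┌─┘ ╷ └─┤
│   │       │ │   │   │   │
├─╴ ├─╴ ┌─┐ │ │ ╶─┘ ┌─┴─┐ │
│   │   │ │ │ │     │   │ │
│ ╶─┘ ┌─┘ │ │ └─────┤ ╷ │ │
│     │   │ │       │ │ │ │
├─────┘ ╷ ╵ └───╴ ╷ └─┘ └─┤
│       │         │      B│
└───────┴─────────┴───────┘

Manhattan distance: |12 - 0| + |12 - 0| = 24
Actual path length: 52
Extra steps: 52 - 24 = 28

Solution:

┌─┬─────────┬─────────────┐
│A│↱ → → ↓  │             │
│ ╵ ┌─┬─╴ ╷ │ ┌───┬───╴ ╷ │
│↳ ↑│ │↓ ↲│ │ │   │     │ │
│ ╶─┘ │ ╶─┴─┤ └─┐ │ ╶─┬─┤ │
│     │↳ → ↓│   │ │   │ │ │
├───┐ └───┐ └─┐ ╵ ├─╴ │ ╵ │
│↓ ↰│     │↓  │   │   │   │
│ ╷ └─┬─╴ │ ┌─┴─╴ │ ┌─┘ ┌─┤
│↓│↑ ↰│   │↓│     │ │   │ │
│ └─┐ ├───┘ │ ╶───┤ └─┐ ╵ │
│↓  │↑│↓ ← ↲│     │   │   │
│ ╷ │ ╵ ┌─╴ ├───┐ └─┐ ├─╴ │
│↓│ │↑ ↲│   │   │   │ │   │
│ │ ├───┤ ┌─┘ ╷ ╵ ┌─┘ │ ╶─┤
│↓│ │   │ │   │   │   │   │
│ │ ╵ ╷ └─┘ ┌─┴─┬─┘ ┌─┴─┐ │
│↓│   │     │   │   │   │ │
│ └─┬─┴─────┤ ┌─┘ ┌─┘ ╷ └─┤
│↳ ↓│  ↱ → ↓│ │   │   │   │
├─╴ ├─╴ ┌─┐ │ │ ╶─┘ ┌─┴─┐ │
│↓ ↲│↱ ↑│ │↓│ │     │   │ │
│ ╶─┘ ┌─┘ │ │ └─────┤ ╷ │ │
│↳ → ↑│   │↓│    ↱ ↓│ │ │ │
├─────┘ ╷ ╵ └───╴ ╷ └─┘ └─┤
│       │  ↳ → → ↑│↳ → → B│
└───────┴─────────┴───────┘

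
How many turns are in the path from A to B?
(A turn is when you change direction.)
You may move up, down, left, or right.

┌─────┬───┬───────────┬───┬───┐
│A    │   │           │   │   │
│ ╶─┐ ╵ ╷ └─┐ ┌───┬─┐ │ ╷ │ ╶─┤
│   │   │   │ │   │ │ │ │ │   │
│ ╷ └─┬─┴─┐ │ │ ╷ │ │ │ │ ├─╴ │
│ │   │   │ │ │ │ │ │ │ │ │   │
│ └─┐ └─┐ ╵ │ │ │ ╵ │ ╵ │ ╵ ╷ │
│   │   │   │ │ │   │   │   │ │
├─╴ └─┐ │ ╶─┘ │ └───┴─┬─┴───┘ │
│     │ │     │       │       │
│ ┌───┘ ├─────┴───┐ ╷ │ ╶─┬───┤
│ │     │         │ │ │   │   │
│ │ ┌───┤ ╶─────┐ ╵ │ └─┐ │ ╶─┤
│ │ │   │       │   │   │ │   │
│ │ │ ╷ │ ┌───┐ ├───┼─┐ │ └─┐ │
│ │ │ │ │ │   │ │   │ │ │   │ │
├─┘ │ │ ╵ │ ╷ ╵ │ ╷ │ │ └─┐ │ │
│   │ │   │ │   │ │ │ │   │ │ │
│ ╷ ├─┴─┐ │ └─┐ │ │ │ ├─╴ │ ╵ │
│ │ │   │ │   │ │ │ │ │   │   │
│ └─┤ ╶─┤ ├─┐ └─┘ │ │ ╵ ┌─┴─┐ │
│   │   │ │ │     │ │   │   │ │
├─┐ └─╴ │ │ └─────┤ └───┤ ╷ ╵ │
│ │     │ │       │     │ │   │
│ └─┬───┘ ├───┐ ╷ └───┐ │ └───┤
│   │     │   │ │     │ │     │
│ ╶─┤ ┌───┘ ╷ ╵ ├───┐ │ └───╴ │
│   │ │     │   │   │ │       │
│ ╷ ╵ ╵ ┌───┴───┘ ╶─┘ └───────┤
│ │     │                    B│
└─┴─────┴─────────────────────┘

Directions: right, right, down, right, up, right, down, right, down, down, left, down, right, right, up, up, up, up, right, right, right, right, down, down, down, right, up, up, up, right, down, down, down, right, up, right, down, down, left, left, left, down, right, down, down, right, down, down, right, down, down, left, up, left, down, down, right, right, down, left, left, left, up, up, left, left, up, up, up, up, left, down, down, down, left, left, up, left, up, up, right, down, right, up, up, left, left, left, down, down, down, down, down, down, left, left, down, down, right, up, right, right, up, right, down, right, up, up, right, down, right, right, down, down, right, right, right, right
Number of turns: 66

Solution:

┌─────┬───┬───────────┬───┬───┐
│A → ↓│↱ ↓│  ↱ → → → ↓│↱ ↓│   │
│ ╶─┐ ╵ ╷ └─┐ ┌───┬─┐ │ ╷ │ ╶─┤
│   │↳ ↑│↳ ↓│↑│   │ │↓│↑│↓│   │
│ ╷ └─┬─┴─┐ │ │ ╷ │ │ │ │ ├─╴ │
│ │   │   │↓│↑│ │ │ │↓│↑│↓│↱ ↓│
│ └─┐ └─┐ ╵ │ │ │ ╵ │ ╵ │ ╵ ╷ │
│   │   │↓ ↲│↑│ │   │↳ ↑│↳ ↑│↓│
├─╴ └─┐ │ ╶─┘ │ └───┴─┬─┴───┘ │
│     │ │↳ → ↑│       │↓ ← ← ↲│
│ ┌───┘ ├─────┴───┐ ╷ │ ╶─┬───┤
│ │     │         │ │ │↳ ↓│   │
│ │ ┌───┤ ╶─────┐ ╵ │ └─┐ │ ╶─┤
│ │ │   │↓ ← ← ↰│   │   │↓│   │
│ │ │ ╷ │ ┌───┐ ├───┼─┐ │ └─┐ │
│ │ │ │ │↓│↱ ↓│↑│↓ ↰│ │ │↳ ↓│ │
├─┘ │ │ ╵ │ ╷ ╵ │ ╷ │ │ └─┐ │ │
│   │ │  ↓│↑│↳ ↑│↓│↑│ │   │↓│ │
│ ╷ ├─┴─┐ │ └─┐ │ │ │ ├─╴ │ ╵ │
│ │ │   │↓│↑ ↰│ │↓│↑│ │   │↳ ↓│
│ └─┤ ╶─┤ ├─┐ └─┘ │ │ ╵ ┌─┴─┐ │
│   │   │↓│ │↑ ← ↲│↑│   │↓ ↰│↓│
├─┐ └─╴ │ │ └─────┤ └───┤ ╷ ╵ │
│ │     │↓│    ↱ ↓│↑ ← ↰│↓│↑ ↲│
│ └─┬───┘ ├───┐ ╷ └───┐ │ └───┤
│   │↓ ← ↲│↱ ↓│↑│↳ → ↓│↑│↳ → ↓│
│ ╶─┤ ┌───┘ ╷ ╵ ├───┐ │ └───╴ │
│   │↓│↱ → ↑│↳ ↑│   │↓│↑ ← ← ↲│
│ ╷ ╵ ╵ ┌───┴───┘ ╶─┘ └───────┤
│ │  ↳ ↑│            ↳ → → → B│
└─┴─────┴─────────────────────┘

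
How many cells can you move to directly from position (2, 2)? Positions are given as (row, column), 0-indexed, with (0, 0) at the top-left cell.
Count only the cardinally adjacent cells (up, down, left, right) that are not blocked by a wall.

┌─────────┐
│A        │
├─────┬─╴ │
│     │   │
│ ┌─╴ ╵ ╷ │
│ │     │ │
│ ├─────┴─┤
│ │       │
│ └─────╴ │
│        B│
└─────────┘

Checking passable neighbors of (2, 2):
Neighbors: (1, 2), (2, 1), (2, 3)
Count: 3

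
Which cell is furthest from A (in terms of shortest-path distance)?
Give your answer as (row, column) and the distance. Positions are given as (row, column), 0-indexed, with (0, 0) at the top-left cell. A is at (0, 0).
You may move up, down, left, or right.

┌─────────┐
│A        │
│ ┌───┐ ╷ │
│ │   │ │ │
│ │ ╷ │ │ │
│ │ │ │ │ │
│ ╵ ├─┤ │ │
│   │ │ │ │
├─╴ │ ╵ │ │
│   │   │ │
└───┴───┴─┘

Computing BFS distances from A to all cells:
Furthest cell: (3, 2)
Distance: 9 steps

Path from A to the furthest cell:

┌─────────┐
│A → → ↓  │
│ ┌───┐ ╷ │
│ │   │↓│ │
│ │ ╷ │ │ │
│ │ │ │↓│ │
│ ╵ ├─┤ │ │
│   │B│↓│ │
├─╴ │ ╵ │ │
│   │↑ ↲│ │
└───┴───┴─┘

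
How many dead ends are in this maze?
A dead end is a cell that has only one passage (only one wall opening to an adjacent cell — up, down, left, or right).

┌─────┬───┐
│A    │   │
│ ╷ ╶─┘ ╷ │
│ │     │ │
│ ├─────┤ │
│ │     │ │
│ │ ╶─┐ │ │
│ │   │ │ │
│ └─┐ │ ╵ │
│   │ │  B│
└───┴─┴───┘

Checking each cell for number of passages:

Dead ends found at positions:
  (0, 2)
  (4, 1)
  (4, 2)
Total dead ends: 3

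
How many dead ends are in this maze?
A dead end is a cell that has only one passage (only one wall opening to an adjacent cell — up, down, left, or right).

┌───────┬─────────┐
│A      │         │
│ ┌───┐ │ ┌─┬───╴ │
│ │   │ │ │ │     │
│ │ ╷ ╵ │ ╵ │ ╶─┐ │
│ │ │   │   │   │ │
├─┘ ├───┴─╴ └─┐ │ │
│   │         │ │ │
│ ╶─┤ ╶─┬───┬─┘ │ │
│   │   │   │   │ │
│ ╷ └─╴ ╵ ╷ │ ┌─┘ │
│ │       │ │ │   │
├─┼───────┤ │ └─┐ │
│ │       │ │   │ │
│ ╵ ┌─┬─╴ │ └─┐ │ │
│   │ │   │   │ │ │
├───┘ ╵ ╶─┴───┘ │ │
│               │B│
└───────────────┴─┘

Checking each cell for number of passages:

Dead ends found at positions:
  (1, 5)
  (2, 0)
  (3, 6)
  (5, 0)
  (5, 7)
  (6, 0)
  (7, 2)
  (7, 6)
  (8, 0)
  (8, 8)
Total dead ends: 10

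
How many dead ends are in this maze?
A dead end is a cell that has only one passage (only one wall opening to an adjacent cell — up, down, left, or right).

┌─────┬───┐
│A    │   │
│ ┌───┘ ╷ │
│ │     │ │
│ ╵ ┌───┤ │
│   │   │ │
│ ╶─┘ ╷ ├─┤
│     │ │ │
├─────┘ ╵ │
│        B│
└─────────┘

Checking each cell for number of passages:

Dead ends found at positions:
  (0, 2)
  (2, 4)
  (3, 4)
  (4, 0)
Total dead ends: 4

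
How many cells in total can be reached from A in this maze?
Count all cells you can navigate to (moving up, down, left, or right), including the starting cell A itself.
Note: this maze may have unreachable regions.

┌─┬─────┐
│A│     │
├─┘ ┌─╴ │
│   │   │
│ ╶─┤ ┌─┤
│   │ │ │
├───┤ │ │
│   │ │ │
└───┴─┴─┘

Using BFS/flood-fill to find all reachable cells from A:
Maze size: 4 × 4 = 16 total cells
15 cell(s) are walled off and cannot be reached from A.
Reachable cells: 1

Reachable region (· marks reachable cells):

┌─┬─────┐
│A│     │
├─┘ ┌─╴ │
│   │   │
│ ╶─┤ ┌─┤
│   │ │ │
├───┤ │ │
│   │ │ │
└───┴─┴─┘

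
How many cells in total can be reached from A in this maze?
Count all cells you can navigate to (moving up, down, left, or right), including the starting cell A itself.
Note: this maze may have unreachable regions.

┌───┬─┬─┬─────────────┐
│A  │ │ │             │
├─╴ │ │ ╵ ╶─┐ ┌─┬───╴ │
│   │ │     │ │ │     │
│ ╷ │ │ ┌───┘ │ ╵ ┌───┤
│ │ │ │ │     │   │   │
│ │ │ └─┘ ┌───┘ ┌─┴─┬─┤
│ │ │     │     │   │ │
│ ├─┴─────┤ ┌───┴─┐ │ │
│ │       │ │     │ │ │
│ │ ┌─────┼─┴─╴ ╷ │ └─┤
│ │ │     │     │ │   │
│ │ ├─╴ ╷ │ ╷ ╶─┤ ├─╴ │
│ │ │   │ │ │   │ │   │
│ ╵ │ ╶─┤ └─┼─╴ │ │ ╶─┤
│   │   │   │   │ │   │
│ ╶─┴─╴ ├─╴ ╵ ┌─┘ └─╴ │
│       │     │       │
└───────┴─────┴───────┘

Using BFS/flood-fill to find all reachable cells from A:
Maze size: 9 × 11 = 99 total cells
36 cell(s) are walled off and cannot be reached from A.
Reachable cells: 63

Reachable region (· marks reachable cells):

┌───┬─┬─┬─────────────┐
│A ·│ │ │             │
├─╴ │ │ ╵ ╶─┐ ┌─┬───╴ │
│· ·│ │     │ │ │     │
│ ╷ │ │ ┌───┘ │ ╵ ┌───┤
│·│·│ │ │     │   │   │
│ │ │ └─┘ ┌───┘ ┌─┴─┬─┤
│·│·│     │     │· ·│ │
│ ├─┴─────┤ ┌───┴─┐ │ │
│·│· · · ·│ │· · ·│·│ │
│ │ ┌─────┼─┴─╴ ╷ │ └─┤
│·│·│· · ·│· · ·│·│· ·│
│ │ ├─╴ ╷ │ ╷ ╶─┤ ├─╴ │
│·│·│· ·│·│·│· ·│·│· ·│
│ ╵ │ ╶─┤ └─┼─╴ │ │ ╶─┤
│· ·│· ·│· ·│· ·│·│· ·│
│ ╶─┴─╴ ├─╴ ╵ ┌─┘ └─╴ │
│· · · ·│· · ·│· · · ·│
└───────┴─────┴───────┘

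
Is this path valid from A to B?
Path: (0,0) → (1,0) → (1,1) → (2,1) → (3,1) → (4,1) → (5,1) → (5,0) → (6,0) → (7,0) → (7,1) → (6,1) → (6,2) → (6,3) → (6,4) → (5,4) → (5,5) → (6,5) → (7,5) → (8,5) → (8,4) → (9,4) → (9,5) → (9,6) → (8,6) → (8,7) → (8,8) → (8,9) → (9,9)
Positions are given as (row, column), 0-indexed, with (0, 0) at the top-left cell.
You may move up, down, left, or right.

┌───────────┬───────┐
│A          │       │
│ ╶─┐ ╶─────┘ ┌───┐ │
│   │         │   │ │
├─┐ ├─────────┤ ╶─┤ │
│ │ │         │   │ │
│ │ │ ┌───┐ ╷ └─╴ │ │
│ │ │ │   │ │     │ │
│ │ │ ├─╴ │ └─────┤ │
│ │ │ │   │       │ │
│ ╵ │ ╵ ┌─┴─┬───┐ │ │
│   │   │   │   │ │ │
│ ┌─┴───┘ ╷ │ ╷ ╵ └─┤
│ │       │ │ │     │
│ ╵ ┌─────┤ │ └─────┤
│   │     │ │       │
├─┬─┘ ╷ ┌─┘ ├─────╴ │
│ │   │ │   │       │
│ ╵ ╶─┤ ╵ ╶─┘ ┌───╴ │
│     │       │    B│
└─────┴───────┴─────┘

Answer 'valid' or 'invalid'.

Checking path validity:
Result: All consecutive moves are passable.

valid

Correct solution:

┌───────────┬───────┐
│A          │       │
│ ╶─┐ ╶─────┘ ┌───┐ │
│↳ ↓│         │   │ │
├─┐ ├─────────┤ ╶─┤ │
│ │↓│         │   │ │
│ │ │ ┌───┐ ╷ └─╴ │ │
│ │↓│ │   │ │     │ │
│ │ │ ├─╴ │ └─────┤ │
│ │↓│ │   │       │ │
│ ╵ │ ╵ ┌─┴─┬───┐ │ │
│↓ ↲│   │↱ ↓│   │ │ │
│ ┌─┴───┘ ╷ │ ╷ ╵ └─┤
│↓│↱ → → ↑│↓│ │     │
│ ╵ ┌─────┤ │ └─────┤
│↳ ↑│     │↓│       │
├─┬─┘ ╷ ┌─┘ ├─────╴ │
│ │   │ │↓ ↲│↱ → → ↓│
│ ╵ ╶─┤ ╵ ╶─┘ ┌───╴ │
│     │  ↳ → ↑│    B│
└─────┴───────┴─────┘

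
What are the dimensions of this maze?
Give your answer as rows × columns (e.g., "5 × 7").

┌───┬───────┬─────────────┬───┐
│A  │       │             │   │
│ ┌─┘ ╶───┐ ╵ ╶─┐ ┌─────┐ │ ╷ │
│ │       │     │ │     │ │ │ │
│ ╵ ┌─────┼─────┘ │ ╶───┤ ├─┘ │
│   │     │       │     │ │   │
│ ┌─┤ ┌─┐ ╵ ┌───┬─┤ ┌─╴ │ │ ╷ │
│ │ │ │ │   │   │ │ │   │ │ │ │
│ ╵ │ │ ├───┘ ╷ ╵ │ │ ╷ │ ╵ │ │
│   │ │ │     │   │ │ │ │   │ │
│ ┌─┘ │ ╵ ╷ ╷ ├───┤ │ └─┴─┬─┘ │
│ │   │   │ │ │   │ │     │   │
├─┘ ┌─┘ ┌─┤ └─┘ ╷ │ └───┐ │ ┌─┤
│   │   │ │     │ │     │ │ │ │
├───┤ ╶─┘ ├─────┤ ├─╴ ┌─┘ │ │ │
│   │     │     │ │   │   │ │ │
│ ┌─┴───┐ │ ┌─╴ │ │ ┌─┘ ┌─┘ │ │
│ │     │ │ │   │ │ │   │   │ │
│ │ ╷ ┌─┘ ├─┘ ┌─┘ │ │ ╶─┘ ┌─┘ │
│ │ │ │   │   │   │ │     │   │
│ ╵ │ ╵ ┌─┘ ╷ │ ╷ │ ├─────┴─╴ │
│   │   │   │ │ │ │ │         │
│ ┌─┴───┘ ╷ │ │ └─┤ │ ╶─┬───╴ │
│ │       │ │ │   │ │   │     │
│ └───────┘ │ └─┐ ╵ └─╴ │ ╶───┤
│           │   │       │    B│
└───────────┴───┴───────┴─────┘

Counting the maze dimensions:
Rows (vertical): 13
Columns (horizontal): 15
Dimensions: 13 × 15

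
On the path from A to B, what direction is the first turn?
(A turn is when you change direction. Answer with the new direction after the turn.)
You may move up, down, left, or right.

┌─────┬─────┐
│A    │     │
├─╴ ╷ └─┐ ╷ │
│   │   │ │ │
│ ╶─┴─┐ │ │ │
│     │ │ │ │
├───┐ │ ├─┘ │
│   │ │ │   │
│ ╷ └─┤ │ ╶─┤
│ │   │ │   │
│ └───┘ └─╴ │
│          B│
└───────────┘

Directions: right, right, down, right, down, down, down, down, right, right
First turn direction: down

Solution:

┌─────┬─────┐
│A → ↓│     │
├─╴ ╷ └─┐ ╷ │
│   │↳ ↓│ │ │
│ ╶─┴─┐ │ │ │
│     │↓│ │ │
├───┐ │ ├─┘ │
│   │ │↓│   │
│ ╷ └─┤ │ ╶─┤
│ │   │↓│   │
│ └───┘ └─╴ │
│      ↳ → B│
└───────────┘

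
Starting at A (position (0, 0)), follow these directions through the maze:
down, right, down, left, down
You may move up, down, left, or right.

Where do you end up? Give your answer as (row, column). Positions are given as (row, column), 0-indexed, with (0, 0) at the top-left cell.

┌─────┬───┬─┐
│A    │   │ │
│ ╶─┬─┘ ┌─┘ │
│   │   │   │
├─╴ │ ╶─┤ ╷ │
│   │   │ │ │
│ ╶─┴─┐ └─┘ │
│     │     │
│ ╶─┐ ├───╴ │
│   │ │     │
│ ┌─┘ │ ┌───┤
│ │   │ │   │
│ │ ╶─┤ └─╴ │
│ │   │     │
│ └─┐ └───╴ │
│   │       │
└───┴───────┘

Following directions step by step:
Start: (0, 0)
  down: (0, 0) → (1, 0)
  right: (1, 0) → (1, 1)
  down: (1, 1) → (2, 1)
  left: (2, 1) → (2, 0)
  down: (2, 0) → (3, 0)
Final position: (3, 0)

Path taken:

┌─────┬───┬─┐
│A    │   │ │
│ ╶─┬─┘ ┌─┘ │
│↳ ↓│   │   │
├─╴ │ ╶─┤ ╷ │
│↓ ↲│   │ │ │
│ ╶─┴─┐ └─┘ │
│B    │     │
│ ╶─┐ ├───╴ │
│   │ │     │
│ ┌─┘ │ ┌───┤
│ │   │ │   │
│ │ ╶─┤ └─╴ │
│ │   │     │
│ └─┐ └───╴ │
│   │       │
└───┴───────┘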